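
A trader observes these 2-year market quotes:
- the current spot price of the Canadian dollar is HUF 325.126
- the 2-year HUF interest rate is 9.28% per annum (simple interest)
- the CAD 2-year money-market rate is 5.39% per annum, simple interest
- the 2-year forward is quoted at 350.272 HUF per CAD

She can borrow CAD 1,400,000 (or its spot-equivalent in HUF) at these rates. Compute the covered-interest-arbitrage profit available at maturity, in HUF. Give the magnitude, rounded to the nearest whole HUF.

HUF 3,586,710

T = 2 years.
Keep in CAD, deliver into the forward: 1,400,000·1.107800·350.272 = HUF 543,243,850.24.
Swap to HUF now, deposit: 1,400,000·325.126·1.185600 = HUF 539,657,139.84.
The quoted forward overvalues CAD, so borrow HUF, buy CAD at spot, deposit the CAD at 5.39%, and sell the proceeds forward at 350.272.
The gap between the two covered legs is HUF 3,586,710.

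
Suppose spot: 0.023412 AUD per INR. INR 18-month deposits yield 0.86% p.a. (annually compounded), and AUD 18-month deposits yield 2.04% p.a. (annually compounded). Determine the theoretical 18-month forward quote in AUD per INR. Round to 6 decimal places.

0.023824

T = 18/12 years.
Growth of 1 AUD over T: (1 + 0.0204)^(18/12) = 1.0307555.
Growth of 1 INR over T: (1 + 0.0086)^(18/12) = 1.0129277.
Forward (AUD per INR) = 0.023412 × 1.0307555 / 1.0129277 = 0.02382406.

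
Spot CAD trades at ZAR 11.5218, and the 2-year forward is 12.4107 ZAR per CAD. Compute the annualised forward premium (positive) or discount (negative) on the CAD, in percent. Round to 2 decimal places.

+3.86%

T = 2 years.
Period premium: (12.4107 − 11.5218)/11.5218 = 0.0771494.
×(1/T) gives 3.86% p.a.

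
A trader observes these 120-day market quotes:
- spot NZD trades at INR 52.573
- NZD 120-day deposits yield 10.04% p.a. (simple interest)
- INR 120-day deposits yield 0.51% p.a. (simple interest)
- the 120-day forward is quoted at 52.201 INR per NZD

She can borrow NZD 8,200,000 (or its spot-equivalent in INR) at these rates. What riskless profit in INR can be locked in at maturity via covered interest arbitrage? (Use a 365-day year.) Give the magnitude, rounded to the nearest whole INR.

INR 10,355,880

T = 120/365 years.
Route A — deposit NZD, sell forward: 8,200,000 × 1.03300821918 × 52.201 = INR 442,177,308.81.
Route B — convert at spot, deposit INR: 8,200,000 × 52.573 × 1.00167671233 = INR 431,821,428.34.
The quoted forward overvalues NZD, so borrow INR, buy NZD at spot, deposit the NZD at 10.04%, and sell the proceeds forward at 52.201.
The gap between the two covered legs is INR 10,355,880.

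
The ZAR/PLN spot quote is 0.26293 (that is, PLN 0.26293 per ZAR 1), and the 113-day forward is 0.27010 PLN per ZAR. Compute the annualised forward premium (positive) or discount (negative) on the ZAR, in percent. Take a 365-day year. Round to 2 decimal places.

T = 113/365 years.
(F − S)/S = (0.27010 − 0.26293)/0.26293 = 0.0272696.
Per annum: 0.0272696 / (113/365) = 0.088083 = 8.81%.

+8.81%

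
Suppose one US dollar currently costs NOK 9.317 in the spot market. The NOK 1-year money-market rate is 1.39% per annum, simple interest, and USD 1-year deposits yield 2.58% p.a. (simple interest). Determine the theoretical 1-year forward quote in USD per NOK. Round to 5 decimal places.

0.10859

T = 1 year.
Growth of 1 NOK over T: 1 + 0.0139×1 = 1.013900.
Growth of 1 USD over T: 1 + 0.0258×1 = 1.025800.
So F = 9.317 × 1.013900 / 1.025800 = 9.208916 (NOK/USD).
Invert for USD per NOK: 1 / 9.208916 = 0.10859.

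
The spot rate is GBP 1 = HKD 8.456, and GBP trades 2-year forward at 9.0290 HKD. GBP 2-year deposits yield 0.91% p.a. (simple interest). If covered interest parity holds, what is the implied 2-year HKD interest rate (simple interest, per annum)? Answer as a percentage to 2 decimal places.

T = 2 years.
By CIP, F/S equals the HKD-to-GBP growth ratio: 9.029/8.456 = 1.0677625.
The GBP side grows by 1 + 0.0091×2 = 1.018200.
That pins the HKD growth at 1.0871958.
(1.0871958 − 1)/T = 0.043598, i.e. 4.36%.

4.36%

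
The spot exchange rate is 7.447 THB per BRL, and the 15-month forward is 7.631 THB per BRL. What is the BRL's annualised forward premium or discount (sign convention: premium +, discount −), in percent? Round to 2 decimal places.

+1.98%

T = 15/12 years.
Period premium: (7.631 − 7.447)/7.447 = 0.0247079.
Per annum: 0.0247079 / (15/12) = 0.019766 = 1.98%.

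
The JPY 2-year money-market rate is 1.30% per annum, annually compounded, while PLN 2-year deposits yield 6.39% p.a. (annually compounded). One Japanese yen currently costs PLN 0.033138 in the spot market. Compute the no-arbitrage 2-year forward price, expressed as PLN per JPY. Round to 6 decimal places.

T = 2 years.
Growth of 1 PLN over T: (1 + 0.0639)^2 = 1.1318832.
JPY accumulates by (1 + 0.0130)^2 = 1.026169.
Forward (PLN per JPY) = 0.033138 × 1.1318832 / 1.026169 = 0.03655182.

0.036552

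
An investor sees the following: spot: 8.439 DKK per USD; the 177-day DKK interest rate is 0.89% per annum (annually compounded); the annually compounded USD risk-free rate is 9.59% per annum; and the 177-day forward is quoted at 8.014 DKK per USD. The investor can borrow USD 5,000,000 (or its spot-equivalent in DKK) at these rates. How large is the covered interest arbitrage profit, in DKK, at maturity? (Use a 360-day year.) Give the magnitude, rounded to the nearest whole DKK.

DKK 463,845

T = 177/360 years.
Route A — deposit USD, sell forward: 5,000,000 × 1.0460538424 × 8.014 = DKK 41,915,377.46.
Route B — convert at spot, deposit DKK: 5,000,000 × 8.439 × 1.0043659789 = DKK 42,379,222.48.
The quoted forward undervalues USD, so borrow USD, convert to DKK at spot, deposit the DKK at 0.89%, and buy USD forward at 8.014 to cover the loan.
The gap between the two covered legs is DKK 463,845.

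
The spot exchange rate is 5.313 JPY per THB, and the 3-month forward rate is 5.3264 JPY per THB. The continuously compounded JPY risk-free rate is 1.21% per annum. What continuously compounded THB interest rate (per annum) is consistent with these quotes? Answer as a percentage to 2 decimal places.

T = 3/12 years.
CIP gives F = S · g_JPY/g_THB, so g_JPY/g_THB = 5.3264/5.313 = 1.0025221.
The JPY side grows by e^(0.0121×3/12) = 1.0030296.
That pins the THB growth at 1.0005062.
Take logs: ln 1.0005062 / (3/12) = 0.002024, so 0.20%.

0.20%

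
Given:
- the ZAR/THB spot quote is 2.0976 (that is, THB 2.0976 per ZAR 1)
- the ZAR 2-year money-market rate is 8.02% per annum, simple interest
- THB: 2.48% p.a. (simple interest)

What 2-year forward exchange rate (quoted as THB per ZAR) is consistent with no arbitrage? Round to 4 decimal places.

T = 2 years.
THB accumulates by 1 + 0.0248×2 = 1.049600.
Growth of 1 ZAR over T: 1 + 0.0802×2 = 1.160400.
CIP: F = S · (grow THB)/(grow ZAR) = 2.0976 × 1.049600/1.160400 = 1.897312 THB per ZAR.

1.8973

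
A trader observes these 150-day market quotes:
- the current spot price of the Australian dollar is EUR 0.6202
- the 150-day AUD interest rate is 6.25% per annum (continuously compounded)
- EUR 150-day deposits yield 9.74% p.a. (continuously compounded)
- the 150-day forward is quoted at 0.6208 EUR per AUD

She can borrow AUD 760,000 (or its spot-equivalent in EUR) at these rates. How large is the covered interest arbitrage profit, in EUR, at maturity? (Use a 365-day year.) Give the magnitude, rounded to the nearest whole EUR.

T = 150/365 years.
Invest the AUD and cover forward: 760,000 × 1.02601763 × 0.6208 = EUR 484,083.33.
Convert at spot and invest in EUR: 760,000 × 0.6202 × 1.04083929 = EUR 490,601.68.
The quoted forward undervalues AUD, so borrow AUD, convert to EUR at spot, deposit the EUR at 9.74%, and buy AUD forward at 0.6208 to cover the loan.
Arbitrage profit = |484,083.33 − 490,601.68| = EUR 6,518.

EUR 6,518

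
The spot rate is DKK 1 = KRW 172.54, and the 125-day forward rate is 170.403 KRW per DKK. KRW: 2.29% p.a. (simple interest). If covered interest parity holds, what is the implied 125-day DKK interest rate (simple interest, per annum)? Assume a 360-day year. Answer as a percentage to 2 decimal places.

5.93%

T = 125/360 years.
By CIP, F/S equals the KRW-to-DKK growth ratio: 170.403/172.54 = 0.9876145.
KRW growth factor: 1 + 0.0229×125/360 = 1.0079514.
So the DKK growth factor = 1.0205919.
(1.0205919 − 1)/T = 0.059305, i.e. 5.93%.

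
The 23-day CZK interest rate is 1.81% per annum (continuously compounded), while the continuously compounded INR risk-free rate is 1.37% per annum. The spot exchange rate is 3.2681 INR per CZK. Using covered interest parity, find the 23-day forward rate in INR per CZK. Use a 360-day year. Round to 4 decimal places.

T = 23/360 years.
INR accumulates by e^(0.0137×23/360) = 1.0008757.
CZK accumulates by e^(0.0181×23/360) = 1.0011571.
Forward (INR per CZK) = 3.2681 × 1.0008757 / 1.0011571 = 3.267181.

3.2672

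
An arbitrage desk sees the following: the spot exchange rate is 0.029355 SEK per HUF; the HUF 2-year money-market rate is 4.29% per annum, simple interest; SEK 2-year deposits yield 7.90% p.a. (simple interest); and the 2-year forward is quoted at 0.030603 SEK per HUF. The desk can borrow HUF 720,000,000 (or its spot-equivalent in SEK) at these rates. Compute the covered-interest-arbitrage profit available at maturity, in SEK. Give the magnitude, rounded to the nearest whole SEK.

SEK 550,334

T = 2 years.
Invest the HUF and cover forward: 720,000,000 × 1.085800 × 0.030603 = SEK 23,924,690.93.
Convert at spot and invest in SEK: 720,000,000 × 0.029355 × 1.158000 = SEK 24,475,024.80.
The quoted forward undervalues HUF, so borrow HUF, convert to SEK at spot, deposit the SEK at 7.90%, and buy HUF forward at 0.030603 to cover the loan.
Profit = 24,475,024.80 − 23,924,690.93 = SEK 550,334.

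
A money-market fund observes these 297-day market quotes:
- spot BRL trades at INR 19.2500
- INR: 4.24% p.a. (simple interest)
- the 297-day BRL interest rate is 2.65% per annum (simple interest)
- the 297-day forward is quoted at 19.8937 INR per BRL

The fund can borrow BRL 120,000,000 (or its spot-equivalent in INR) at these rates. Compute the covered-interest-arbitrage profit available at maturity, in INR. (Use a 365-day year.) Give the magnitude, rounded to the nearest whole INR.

INR 49,023,276

T = 297/365 years.
Keep in BRL, deliver into the forward: 120,000,000·1.021563013699·19.8937 = INR 2,438,720,175.07.
Swap to INR now, deposit: 120,000,000·19.2500·1.034500821918 = INR 2,389,696,898.63.
The quoted forward overvalues BRL, so borrow INR, buy BRL at spot, deposit the BRL at 2.65%, and sell the proceeds forward at 19.8937.
Arbitrage profit = |2,438,720,175.07 − 2,389,696,898.63| = INR 49,023,276.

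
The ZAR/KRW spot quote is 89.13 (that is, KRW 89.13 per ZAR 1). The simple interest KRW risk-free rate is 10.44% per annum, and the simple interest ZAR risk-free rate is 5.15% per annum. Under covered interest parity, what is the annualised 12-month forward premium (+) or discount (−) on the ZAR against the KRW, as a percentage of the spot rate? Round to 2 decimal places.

+5.03%

T = 1 year.
F = S · g_KRW/g_ZAR = 89.13 × 1.104400/1.051500 = 93.61405.
(F − S)/S ÷ T = (93.61405 − 89.13)/89.13/1 = 0.050309 → 5.03%.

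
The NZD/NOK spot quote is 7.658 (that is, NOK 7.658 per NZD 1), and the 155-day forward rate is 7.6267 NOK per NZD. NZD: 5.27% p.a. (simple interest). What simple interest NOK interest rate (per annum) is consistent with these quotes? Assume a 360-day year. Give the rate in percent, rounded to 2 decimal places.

T = 155/360 years.
By CIP, F/S equals the NOK-to-NZD growth ratio: 7.6267/7.658 = 0.9959128.
The NZD side grows by 1 + 0.0527×155/360 = 1.0226903.
That pins the NOK growth at 1.0185104.
r = (1.0185104 − 1)/(155/360) = 0.042992 → 4.30%.

4.30%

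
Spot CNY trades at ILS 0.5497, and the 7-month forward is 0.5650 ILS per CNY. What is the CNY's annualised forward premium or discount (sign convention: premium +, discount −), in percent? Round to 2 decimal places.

T = 7/12 years.
Period premium: (0.5650 − 0.5497)/0.5497 = 0.0278334.
×(1/T) gives 4.77% p.a.

+4.77%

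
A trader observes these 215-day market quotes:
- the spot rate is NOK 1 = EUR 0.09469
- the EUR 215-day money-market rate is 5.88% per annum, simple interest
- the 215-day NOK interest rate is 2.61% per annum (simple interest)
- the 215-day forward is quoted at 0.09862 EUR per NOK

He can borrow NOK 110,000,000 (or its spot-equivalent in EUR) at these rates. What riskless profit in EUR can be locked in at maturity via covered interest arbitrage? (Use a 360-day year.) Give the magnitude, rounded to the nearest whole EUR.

T = 215/360 years.
Keep in NOK, deliver into the forward: 110,000,000·1.0155875·0.09862 = EUR 11,017,296.32.
Swap to EUR now, deposit: 110,000,000·0.09469·1.0351166667 = EUR 10,781,671.69.
The quoted forward overvalues NOK, so borrow EUR, buy NOK at spot, deposit the NOK at 2.61%, and sell the proceeds forward at 0.09862.
Arbitrage profit = |11,017,296.32 − 10,781,671.69| = EUR 235,625.

EUR 235,625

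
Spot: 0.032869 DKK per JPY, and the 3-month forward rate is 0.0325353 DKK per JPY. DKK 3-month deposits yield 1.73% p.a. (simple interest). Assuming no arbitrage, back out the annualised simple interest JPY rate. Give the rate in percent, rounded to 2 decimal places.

T = 3/12 years.
F/S = 0.0325353/0.032869 = 0.9898476 = (growth of DKK) / (growth of JPY).
DKK growth factor: 1 + 0.0173×3/12 = 1.004325.
Hence g_JPY = 1.0146259.
(1.0146259 − 1)/T = 0.058504, i.e. 5.85%.

5.85%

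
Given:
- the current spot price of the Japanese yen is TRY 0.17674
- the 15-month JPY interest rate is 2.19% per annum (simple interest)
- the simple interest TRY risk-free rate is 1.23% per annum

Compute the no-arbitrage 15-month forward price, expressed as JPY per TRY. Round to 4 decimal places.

T = 15/12 years.
TRY growth factor: 1 + 0.0123×15/12 = 1.015375.
Growth of 1 JPY over T: 1 + 0.0219×15/12 = 1.027375.
Forward (TRY per JPY) = 0.17674 × 1.015375 / 1.027375 = 0.1746756.
Invert for JPY per TRY: 1 / 0.1746756 = 5.7249.

5.7249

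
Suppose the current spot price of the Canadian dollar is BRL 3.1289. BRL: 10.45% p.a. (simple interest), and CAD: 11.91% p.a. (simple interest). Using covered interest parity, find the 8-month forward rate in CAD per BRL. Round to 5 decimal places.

T = 8/12 years.
BRL growth factor: 1 + 0.1045×8/12 = 1.0696667.
CAD accumulates by 1 + 0.1191×8/12 = 1.079400.
CIP: F = S · (grow BRL)/(grow CAD) = 3.1289 × 1.0696667/1.079400 = 3.100686 BRL per CAD.
Invert for CAD per BRL: 1 / 3.100686 = 0.32251.

0.32251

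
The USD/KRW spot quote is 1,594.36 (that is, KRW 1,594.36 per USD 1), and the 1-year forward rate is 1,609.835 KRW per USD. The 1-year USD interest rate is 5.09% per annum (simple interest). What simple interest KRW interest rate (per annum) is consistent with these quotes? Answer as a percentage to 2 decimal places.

T = 1 year.
F/S = 1609.835/1594.36 = 1.0097061 = (growth of KRW) / (growth of USD).
USD growth factor: 1 + 0.0509×1 = 1.050900.
That pins the KRW growth at 1.0611001.
r = (1.0611001 − 1)/1 = 0.061100 → 6.11%.

6.11%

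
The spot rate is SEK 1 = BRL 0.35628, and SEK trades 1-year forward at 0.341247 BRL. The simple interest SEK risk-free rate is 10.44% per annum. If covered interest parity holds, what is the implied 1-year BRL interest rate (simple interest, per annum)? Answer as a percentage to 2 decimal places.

5.78%

T = 1 year.
F/S = 0.341247/0.35628 = 0.9578057 = (growth of BRL) / (growth of SEK).
SEK growth factor: 1 + 0.1044×1 = 1.104400.
So the BRL growth factor = 1.0578006.
(1.0578006 − 1)/T = 0.057801, i.e. 5.78%.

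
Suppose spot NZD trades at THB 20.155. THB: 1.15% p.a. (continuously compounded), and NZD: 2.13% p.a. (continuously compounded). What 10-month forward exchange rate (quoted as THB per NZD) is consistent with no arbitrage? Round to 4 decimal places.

T = 10/12 years.
Growth of 1 THB over T: e^(0.0115×10/12) = 1.0096294.
Growth of 1 NZD over T: e^(0.0213×10/12) = 1.01790847.
So F = 20.155 × 1.0096294 / 1.01790847 = 19.991071 (THB/NZD).

19.9911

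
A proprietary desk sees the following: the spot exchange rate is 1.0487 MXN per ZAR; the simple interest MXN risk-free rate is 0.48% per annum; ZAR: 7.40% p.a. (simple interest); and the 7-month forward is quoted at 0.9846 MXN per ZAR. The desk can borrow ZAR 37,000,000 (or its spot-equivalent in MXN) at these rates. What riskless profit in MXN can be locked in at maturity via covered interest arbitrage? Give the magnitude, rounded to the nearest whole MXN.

T = 7/12 years.
Keep in ZAR, deliver into the forward: 37,000,000·1.0431666667·0.9846 = MXN 38,002,770.30.
Swap to MXN now, deposit: 37,000,000·1.0487·1.002800 = MXN 38,910,545.32.
The quoted forward undervalues ZAR, so borrow ZAR, convert to MXN at spot, deposit the MXN at 0.48%, and buy ZAR forward at 0.9846 to cover the loan.
Profit = 38,910,545.32 − 38,002,770.30 = MXN 907,775.

MXN 907,775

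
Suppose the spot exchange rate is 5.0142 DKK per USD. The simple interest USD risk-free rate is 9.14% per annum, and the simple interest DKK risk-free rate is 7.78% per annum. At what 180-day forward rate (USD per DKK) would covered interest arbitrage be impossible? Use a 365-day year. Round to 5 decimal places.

T = 180/365 years.
Growth of 1 DKK over T: 1 + 0.0778×180/365 = 1.0383671.
USD growth factor: 1 + 0.0914×180/365 = 1.045074.
Forward (DKK per USD) = 5.0142 × 1.0383671 / 1.045074 = 4.982021.
Invert for USD per DKK: 1 / 4.982021 = 0.20072.

0.20072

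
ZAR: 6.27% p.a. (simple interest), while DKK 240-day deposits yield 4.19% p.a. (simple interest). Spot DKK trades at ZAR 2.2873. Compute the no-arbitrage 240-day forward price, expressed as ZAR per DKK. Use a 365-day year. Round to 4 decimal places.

T = 240/365 years.
Growth of 1 ZAR over T: 1 + 0.0627×240/365 = 1.0412274.
DKK growth factor: 1 + 0.0419×240/365 = 1.0275507.
So F = 2.2873 × 1.0412274 / 1.0275507 = 2.317744 (ZAR/DKK).

2.3177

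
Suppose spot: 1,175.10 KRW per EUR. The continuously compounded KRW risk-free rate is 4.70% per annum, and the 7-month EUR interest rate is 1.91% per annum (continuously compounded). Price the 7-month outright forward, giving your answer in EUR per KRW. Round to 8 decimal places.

0.00083725

T = 7/12 years.
KRW growth factor: e^(0.0470×7/12) = 1.027796.
EUR growth factor: e^(0.0191×7/12) = 1.011204.
CIP: F = S · (grow KRW)/(grow EUR) = 1175.1 × 1.027796/1.011204 = 1194.381 KRW per EUR.
Quoted the other way: 1/1194.381 = 0.00083725 EUR per KRW.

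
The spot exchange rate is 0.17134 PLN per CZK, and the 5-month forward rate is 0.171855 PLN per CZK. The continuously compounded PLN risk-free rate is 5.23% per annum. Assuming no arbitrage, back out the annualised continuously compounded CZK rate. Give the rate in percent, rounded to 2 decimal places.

T = 5/12 years.
F/S = 0.171855/0.17134 = 1.0030057 = (growth of PLN) / (growth of CZK).
PLN growth factor: e^(0.0523×5/12) = 1.0220308.
So the CZK growth factor = 1.0189681.
Take logs: ln 1.0189681 / (5/12) = 0.045097, so 4.51%.

4.51%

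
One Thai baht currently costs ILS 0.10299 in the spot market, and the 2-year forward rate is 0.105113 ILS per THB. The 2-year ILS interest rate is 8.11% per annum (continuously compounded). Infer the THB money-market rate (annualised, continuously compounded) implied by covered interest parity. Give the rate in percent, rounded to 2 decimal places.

T = 2 years.
By CIP, F/S equals the ILS-to-THB growth ratio: 0.105113/0.10299 = 1.0206137.
ILS growth factor: e^(0.0811×2) = 1.1760954.
Hence g_THB = 1.1523414.
Take logs: ln 1.1523414 / 2 = 0.070898, so 7.09%.

7.09%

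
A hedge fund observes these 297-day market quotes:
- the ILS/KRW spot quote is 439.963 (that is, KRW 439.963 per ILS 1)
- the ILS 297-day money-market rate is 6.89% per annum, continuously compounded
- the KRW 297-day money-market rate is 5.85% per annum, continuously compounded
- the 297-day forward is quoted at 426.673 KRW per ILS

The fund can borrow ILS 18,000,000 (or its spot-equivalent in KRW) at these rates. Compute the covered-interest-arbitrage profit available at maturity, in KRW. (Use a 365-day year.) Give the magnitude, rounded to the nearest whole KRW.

KRW 182,432,095

T = 297/365 years.
Invest the ILS and cover forward: 18,000,000 × 1.057665198292 × 426.673 = KRW 8,122,989,296.72.
Convert at spot and invest in KRW: 18,000,000 × 439.963 × 1.048752507631 = KRW 8,305,421,391.27.
The quoted forward undervalues ILS, so borrow ILS, convert to KRW at spot, deposit the KRW at 5.85%, and buy ILS forward at 426.673 to cover the loan.
Arbitrage profit = |8,122,989,296.72 − 8,305,421,391.27| = KRW 182,432,095.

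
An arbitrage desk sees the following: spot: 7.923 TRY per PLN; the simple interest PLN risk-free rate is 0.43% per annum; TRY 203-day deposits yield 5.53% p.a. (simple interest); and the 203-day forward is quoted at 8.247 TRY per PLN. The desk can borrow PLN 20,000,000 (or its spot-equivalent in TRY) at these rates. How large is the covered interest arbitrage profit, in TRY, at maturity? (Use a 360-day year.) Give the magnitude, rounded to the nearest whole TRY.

TRY 1,938,667

T = 203/360 years.
Route A — deposit PLN, sell forward: 20,000,000 × 1.00242472222 × 8.247 = TRY 165,339,933.68.
Route B — convert at spot, deposit TRY: 20,000,000 × 7.923 × 1.03118305556 = TRY 163,401,266.98.
The quoted forward overvalues PLN, so borrow TRY, buy PLN at spot, deposit the PLN at 0.43%, and sell the proceeds forward at 8.247.
The gap between the two covered legs is TRY 1,938,667.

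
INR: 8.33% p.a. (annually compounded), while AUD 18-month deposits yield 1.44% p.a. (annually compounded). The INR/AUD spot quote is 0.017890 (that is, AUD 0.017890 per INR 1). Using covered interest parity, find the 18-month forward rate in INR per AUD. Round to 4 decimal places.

61.6877

T = 18/12 years.
Growth of 1 AUD over T: (1 + 0.0144)^(18/12) = 1.02167757.
Growth of 1 INR over T: (1 + 0.0833)^(18/12) = 1.12751704.
CIP: F = S · (grow AUD)/(grow INR) = 0.01789 × 1.02167757/1.12751704 = 0.016210674 AUD per INR.
Quoted the other way: 1/0.016210674 = 61.6877 INR per AUD.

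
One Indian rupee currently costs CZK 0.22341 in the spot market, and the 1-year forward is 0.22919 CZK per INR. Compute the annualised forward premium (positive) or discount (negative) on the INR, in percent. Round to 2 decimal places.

+2.59%

T = 1 year.
(F − S)/S = (0.22919 − 0.22341)/0.22341 = 0.0258717.
×(1/T) gives 2.59% p.a.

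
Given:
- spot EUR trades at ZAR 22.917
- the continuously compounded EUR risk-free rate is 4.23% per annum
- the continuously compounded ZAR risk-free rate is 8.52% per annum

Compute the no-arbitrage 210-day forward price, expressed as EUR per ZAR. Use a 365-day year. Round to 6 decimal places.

0.042572

T = 210/365 years.
Growth of 1 ZAR over T: e^(0.0852×210/365) = 1.0502405.
EUR growth factor: e^(0.0423×210/365) = 1.0246355.
So F = 22.917 × 1.0502405 / 1.0246355 = 23.48968 (ZAR/EUR).
Quoted the other way: 1/23.48968 = 0.042572 EUR per ZAR.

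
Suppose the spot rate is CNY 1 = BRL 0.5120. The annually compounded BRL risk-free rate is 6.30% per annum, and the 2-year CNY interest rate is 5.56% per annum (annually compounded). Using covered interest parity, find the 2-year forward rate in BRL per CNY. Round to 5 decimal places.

0.51920

T = 2 years.
BRL accumulates by (1 + 0.0630)^2 = 1.129969.
CNY growth factor: (1 + 0.0556)^2 = 1.1142914.
Forward (BRL per CNY) = 0.512 × 1.129969 / 1.1142914 = 0.5192036.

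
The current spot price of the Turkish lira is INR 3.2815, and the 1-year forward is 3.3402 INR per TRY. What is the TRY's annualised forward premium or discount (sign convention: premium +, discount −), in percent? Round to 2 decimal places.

+1.79%

T = 1 year.
(F − S)/S = (3.3402 − 3.2815)/3.2815 = 0.0178882.
Annualise by dividing by T: 0.0178882 / 1 = 0.017888 → 1.79%.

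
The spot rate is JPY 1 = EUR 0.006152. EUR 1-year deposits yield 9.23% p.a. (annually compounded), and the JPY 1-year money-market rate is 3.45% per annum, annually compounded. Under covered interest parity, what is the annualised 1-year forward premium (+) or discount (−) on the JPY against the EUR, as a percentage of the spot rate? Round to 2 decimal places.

T = 1 year.
CIP forward (EUR per JPY) = 0.006152 × 1.092300/1.034500 = 0.006495727.
(F − S)/S ÷ T = (0.006495727 − 0.006152)/0.006152/1 = 0.055872 → 5.59%.

+5.59%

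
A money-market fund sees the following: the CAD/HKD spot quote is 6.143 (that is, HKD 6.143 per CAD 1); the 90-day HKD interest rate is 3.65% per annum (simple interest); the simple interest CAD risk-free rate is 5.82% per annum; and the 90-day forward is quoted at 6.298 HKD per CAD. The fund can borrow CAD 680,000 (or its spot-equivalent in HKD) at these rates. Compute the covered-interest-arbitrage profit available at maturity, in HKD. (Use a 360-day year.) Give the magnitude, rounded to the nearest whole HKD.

HKD 129,595

T = 90/360 years.
Invest the CAD and cover forward: 680,000 × 1.014550 × 6.298 = HKD 4,344,952.41.
Convert at spot and invest in HKD: 680,000 × 6.143 × 1.009125 = HKD 4,215,357.32.
The quoted forward overvalues CAD, so borrow HKD, buy CAD at spot, deposit the CAD at 5.82%, and sell the proceeds forward at 6.298.
Arbitrage profit = |4,344,952.41 − 4,215,357.32| = HKD 129,595.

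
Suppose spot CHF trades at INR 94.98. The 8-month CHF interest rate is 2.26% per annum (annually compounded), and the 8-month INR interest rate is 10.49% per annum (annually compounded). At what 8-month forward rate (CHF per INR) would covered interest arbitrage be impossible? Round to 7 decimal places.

T = 8/12 years.
INR growth factor: (1 + 0.1049)^(8/12) = 1.0687644.
Growth of 1 CHF over T: (1 + 0.0226)^(8/12) = 1.0150105.
So F = 94.98 × 1.0687644 / 1.0150105 = 100.0100 (INR/CHF).
Invert for CHF per INR: 1 / 100.0100 = 0.0099990.

0.0099990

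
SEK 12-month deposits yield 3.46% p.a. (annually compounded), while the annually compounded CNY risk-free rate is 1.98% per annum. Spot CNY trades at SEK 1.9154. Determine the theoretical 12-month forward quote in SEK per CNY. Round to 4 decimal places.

T = 1 year.
SEK accumulates by (1 + 0.0346)^1 = 1.034600.
Growth of 1 CNY over T: (1 + 0.0198)^1 = 1.019800.
So F = 1.9154 × 1.034600 / 1.019800 = 1.943198 (SEK/CNY).

1.9432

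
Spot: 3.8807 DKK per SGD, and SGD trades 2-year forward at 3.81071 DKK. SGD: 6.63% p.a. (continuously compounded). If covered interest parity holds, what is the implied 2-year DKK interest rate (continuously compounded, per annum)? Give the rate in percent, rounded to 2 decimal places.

5.72%

T = 2 years.
CIP gives F = S · g_DKK/g_SGD, so g_DKK/g_SGD = 3.81071/3.8807 = 0.9819646.
The SGD side grows by e^(0.0663×2) = 1.1417932.
So the DKK growth factor = 1.1212005.
Take logs: ln 1.1212005 / 2 = 0.057200, so 5.72%.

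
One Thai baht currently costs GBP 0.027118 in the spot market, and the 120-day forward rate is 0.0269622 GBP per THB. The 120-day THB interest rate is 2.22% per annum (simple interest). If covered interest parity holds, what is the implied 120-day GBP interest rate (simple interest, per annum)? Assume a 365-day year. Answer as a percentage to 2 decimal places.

0.46%

T = 120/365 years.
F/S = 0.0269622/0.027118 = 0.9942547 = (growth of GBP) / (growth of THB).
THB growth factor: 1 + 0.0222×120/365 = 1.0072986.
Hence g_GBP = 1.0015114.
r = (1.0015114 − 1)/(120/365) = 0.004597 → 0.46%.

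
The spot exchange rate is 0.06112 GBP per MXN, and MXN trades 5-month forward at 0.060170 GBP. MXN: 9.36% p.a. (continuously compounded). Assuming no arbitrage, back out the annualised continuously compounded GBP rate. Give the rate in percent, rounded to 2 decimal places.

5.60%

T = 5/12 years.
By CIP, F/S equals the GBP-to-MXN growth ratio: 0.06017/0.06112 = 0.9844568.
The MXN side grows by e^(0.0936×5/12) = 1.0397705.
So the GBP growth factor = 1.0236091.
Take logs: ln 1.0236091 / (5/12) = 0.056003, so 5.60%.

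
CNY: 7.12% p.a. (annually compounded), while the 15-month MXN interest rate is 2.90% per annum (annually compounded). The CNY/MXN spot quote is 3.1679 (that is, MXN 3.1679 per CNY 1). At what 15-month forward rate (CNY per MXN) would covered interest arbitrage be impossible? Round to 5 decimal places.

T = 15/12 years.
MXN growth factor: (1 + 0.0290)^(15/12) = 1.0363805.
Growth of 1 CNY over T: (1 + 0.0712)^(15/12) = 1.0897784.
So F = 3.1679 × 1.0363805 / 1.0897784 = 3.012677 (MXN/CNY).
Invert for CNY per MXN: 1 / 3.012677 = 0.33193.

0.33193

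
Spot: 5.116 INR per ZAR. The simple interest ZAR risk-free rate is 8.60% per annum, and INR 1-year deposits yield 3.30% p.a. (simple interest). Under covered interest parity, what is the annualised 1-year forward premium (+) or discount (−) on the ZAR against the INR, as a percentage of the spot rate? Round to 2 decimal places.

-4.88%

T = 1 year.
No-arbitrage forward: 5.116 × 1.033000 / 1.086000 = 4.866324 INR/ZAR.
Annualised premium = (F − S)/S × (1/T) = (4.866324 − 5.116)/5.116 ÷ 1 = -4.88%.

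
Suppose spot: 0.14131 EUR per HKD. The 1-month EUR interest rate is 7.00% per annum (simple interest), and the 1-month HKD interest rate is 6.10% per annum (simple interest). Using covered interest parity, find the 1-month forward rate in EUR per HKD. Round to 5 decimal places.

0.14142

T = 1/12 years.
Growth of 1 EUR over T: 1 + 0.0700×1/12 = 1.0058333.
Growth of 1 HKD over T: 1 + 0.0610×1/12 = 1.0050833.
So F = 0.14131 × 1.0058333 / 1.0050833 = 0.1414154 (EUR/HKD).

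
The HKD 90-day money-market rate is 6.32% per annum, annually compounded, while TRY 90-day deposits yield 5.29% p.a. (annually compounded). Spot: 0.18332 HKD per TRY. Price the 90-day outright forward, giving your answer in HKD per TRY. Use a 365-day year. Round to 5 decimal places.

T = 90/365 years.
HKD accumulates by (1 + 0.0632)^(90/365) = 1.0152257.
Growth of 1 TRY over T: (1 + 0.0529)^(90/365) = 1.0127917.
CIP: F = S · (grow HKD)/(grow TRY) = 0.18332 × 1.0152257/1.0127917 = 0.1837606 HKD per TRY.

0.18376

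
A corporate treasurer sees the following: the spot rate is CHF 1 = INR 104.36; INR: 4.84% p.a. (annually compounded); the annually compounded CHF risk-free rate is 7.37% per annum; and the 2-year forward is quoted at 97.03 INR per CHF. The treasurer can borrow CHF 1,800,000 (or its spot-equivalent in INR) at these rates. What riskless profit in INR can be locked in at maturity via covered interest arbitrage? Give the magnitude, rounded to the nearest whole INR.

T = 2 years.
Invest the CHF and cover forward: 1,800,000 × 1.15283169 × 97.03 = INR 201,346,665.99.
Convert at spot and invest in INR: 1,800,000 × 104.36 × 1.09914256 = INR 206,471,731.61.
The quoted forward undervalues CHF, so borrow CHF, convert to INR at spot, deposit the INR at 4.84%, and buy CHF forward at 97.03 to cover the loan.
Arbitrage profit = |201,346,665.99 − 206,471,731.61| = INR 5,125,066.

INR 5,125,066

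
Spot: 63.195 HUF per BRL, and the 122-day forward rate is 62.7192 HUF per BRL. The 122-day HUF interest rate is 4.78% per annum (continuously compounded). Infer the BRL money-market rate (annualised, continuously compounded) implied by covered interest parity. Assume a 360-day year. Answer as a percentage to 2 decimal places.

T = 122/360 years.
CIP gives F = S · g_HUF/g_BRL, so g_HUF/g_BRL = 62.7192/63.195 = 0.9924709.
The HUF side grows by e^(0.0478×122/360) = 1.0163308.
So the BRL growth factor = 1.0240409.
r = ln(1.0240409)/(122/360) = 0.070101 → 7.01%.

7.01%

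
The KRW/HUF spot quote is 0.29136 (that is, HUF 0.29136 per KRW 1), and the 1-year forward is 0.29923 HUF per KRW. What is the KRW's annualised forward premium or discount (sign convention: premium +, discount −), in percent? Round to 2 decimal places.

T = 1 year.
KRW trades forward at +2.70113% vs spot over the period.
Per annum: 0.0270113 / 1 = 0.027011 = 2.70%.

+2.70%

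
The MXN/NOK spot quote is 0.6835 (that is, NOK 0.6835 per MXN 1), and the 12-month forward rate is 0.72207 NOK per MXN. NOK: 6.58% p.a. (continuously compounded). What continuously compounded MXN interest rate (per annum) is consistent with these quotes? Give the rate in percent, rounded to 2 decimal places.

T = 1 year.
F/S = 0.72207/0.6835 = 1.0564301 = (growth of NOK) / (growth of MXN).
The NOK side grows by e^(0.0658×1) = 1.0680131.
That pins the MXN growth at 1.0109643.
r = ln(1.0109643)/1 = 0.010905 → 1.09%.

1.09%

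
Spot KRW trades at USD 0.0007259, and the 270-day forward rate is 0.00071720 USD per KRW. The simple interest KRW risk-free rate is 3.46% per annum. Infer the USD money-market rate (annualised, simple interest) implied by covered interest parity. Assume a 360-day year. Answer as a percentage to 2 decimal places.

T = 270/360 years.
CIP gives F = S · g_USD/g_KRW, so g_USD/g_KRW = 0.0007172/0.0007259 = 0.9880149.
KRW growth factor: 1 + 0.0346×270/360 = 1.025950.
Hence g_USD = 1.0136539.
(1.0136539 − 1)/T = 0.018205, i.e. 1.82%.

1.82%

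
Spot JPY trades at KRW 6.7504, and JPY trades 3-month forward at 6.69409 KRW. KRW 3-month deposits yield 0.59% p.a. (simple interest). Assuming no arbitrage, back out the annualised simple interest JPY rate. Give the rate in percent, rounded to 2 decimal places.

3.96%

T = 3/12 years.
By CIP, F/S equals the KRW-to-JPY growth ratio: 6.69409/6.7504 = 0.9916583.
KRW growth factor: 1 + 0.0059×3/12 = 1.001475.
That pins the JPY growth at 1.0098993.
r = (1.0098993 − 1)/(3/12) = 0.039597 → 3.96%.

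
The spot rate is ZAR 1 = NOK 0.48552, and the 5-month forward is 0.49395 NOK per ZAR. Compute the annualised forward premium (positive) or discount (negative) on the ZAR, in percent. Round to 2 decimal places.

+4.17%

T = 5/12 years.
(F − S)/S = (0.49395 − 0.48552)/0.48552 = 0.0173628.
Annualise by dividing by T: 0.0173628 / (5/12) = 0.041671 → 4.17%.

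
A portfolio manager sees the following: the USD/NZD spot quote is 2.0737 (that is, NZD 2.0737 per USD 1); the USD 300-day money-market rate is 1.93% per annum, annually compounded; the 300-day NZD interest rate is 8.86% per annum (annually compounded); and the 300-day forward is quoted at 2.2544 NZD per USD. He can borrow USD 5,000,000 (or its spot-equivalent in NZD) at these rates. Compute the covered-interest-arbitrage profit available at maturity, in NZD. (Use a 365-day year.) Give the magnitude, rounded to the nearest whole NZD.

NZD 332,708

T = 300/365 years.
Keep in USD, deliver into the forward: 5,000,000·1.0158359577·2.2544 = NZD 11,450,502.92.
Swap to NZD now, deposit: 5,000,000·2.0737·1.0722664978 = NZD 11,117,795.18.
The quoted forward overvalues USD, so borrow NZD, buy USD at spot, deposit the USD at 1.93%, and sell the proceeds forward at 2.2544.
Profit = 11,450,502.92 − 11,117,795.18 = NZD 332,708.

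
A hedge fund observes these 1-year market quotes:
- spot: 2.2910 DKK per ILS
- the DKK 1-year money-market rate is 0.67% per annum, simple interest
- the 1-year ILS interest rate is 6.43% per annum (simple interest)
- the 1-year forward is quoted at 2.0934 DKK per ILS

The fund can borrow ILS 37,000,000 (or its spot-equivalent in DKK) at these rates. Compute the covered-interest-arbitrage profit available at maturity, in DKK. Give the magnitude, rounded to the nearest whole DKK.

DKK 2,898,731

T = 1 year.
Route A — deposit ILS, sell forward: 37,000,000 × 1.064300 × 2.0934 = DKK 82,436,207.94.
Route B — convert at spot, deposit DKK: 37,000,000 × 2.2910 × 1.006700 = DKK 85,334,938.90.
The quoted forward undervalues ILS, so borrow ILS, convert to DKK at spot, deposit the DKK at 0.67%, and buy ILS forward at 2.0934 to cover the loan.
Arbitrage profit = |82,436,207.94 − 85,334,938.90| = DKK 2,898,731.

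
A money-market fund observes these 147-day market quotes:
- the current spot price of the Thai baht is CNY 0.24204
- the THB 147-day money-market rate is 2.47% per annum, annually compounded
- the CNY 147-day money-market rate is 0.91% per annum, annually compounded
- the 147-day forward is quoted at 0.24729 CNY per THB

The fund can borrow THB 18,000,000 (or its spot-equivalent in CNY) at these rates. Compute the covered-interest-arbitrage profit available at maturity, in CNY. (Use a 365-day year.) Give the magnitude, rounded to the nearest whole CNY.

T = 147/365 years.
Keep in THB, deliver into the forward: 18,000,000·1.009875245·0.24729 = CNY 4,495,176.89.
Swap to CNY now, deposit: 18,000,000·0.24204·1.00365502 = CNY 4,372,643.90.
The quoted forward overvalues THB, so borrow CNY, buy THB at spot, deposit the THB at 2.47%, and sell the proceeds forward at 0.24729.
Arbitrage profit = |4,495,176.89 − 4,372,643.90| = CNY 122,533.

CNY 122,533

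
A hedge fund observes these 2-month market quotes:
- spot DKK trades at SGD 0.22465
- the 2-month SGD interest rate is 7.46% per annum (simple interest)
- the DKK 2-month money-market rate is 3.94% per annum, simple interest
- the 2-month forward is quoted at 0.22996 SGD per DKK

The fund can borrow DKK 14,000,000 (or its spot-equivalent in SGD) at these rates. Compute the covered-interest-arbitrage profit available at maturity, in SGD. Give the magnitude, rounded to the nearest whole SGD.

SGD 56,377

T = 2/12 years.
Invest the DKK and cover forward: 14,000,000 × 1.006566667 × 0.22996 = SGD 3,240,580.99.
Convert at spot and invest in SGD: 14,000,000 × 0.22465 × 1.012433333 = SGD 3,184,204.08.
The quoted forward overvalues DKK, so borrow SGD, buy DKK at spot, deposit the DKK at 3.94%, and sell the proceeds forward at 0.22996.
Arbitrage profit = |3,240,580.99 − 3,184,204.08| = SGD 56,377.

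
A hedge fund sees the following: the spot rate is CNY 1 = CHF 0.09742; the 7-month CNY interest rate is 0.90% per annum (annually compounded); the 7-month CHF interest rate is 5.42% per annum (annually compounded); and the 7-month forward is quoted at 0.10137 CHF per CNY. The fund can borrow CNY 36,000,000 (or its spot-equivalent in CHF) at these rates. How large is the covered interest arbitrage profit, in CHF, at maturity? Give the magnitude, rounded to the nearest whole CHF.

T = 7/12 years.
Route A — deposit CNY, sell forward: 36,000,000 × 1.005240198 × 0.10137 = CHF 3,668,443.16.
Route B — convert at spot, deposit CHF: 36,000,000 × 0.09742 × 1.031268511 = CHF 3,616,782.42.
The quoted forward overvalues CNY, so borrow CHF, buy CNY at spot, deposit the CNY at 0.90%, and sell the proceeds forward at 0.10137.
Profit = 3,668,443.16 − 3,616,782.42 = CHF 51,661.

CHF 51,661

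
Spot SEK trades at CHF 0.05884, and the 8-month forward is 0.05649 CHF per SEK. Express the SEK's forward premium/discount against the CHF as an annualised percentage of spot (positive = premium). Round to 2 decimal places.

-5.99%

T = 8/12 years.
(F − S)/S = (0.05649 − 0.05884)/0.05884 = -0.0399388.
×(1/T) gives -5.99% p.a.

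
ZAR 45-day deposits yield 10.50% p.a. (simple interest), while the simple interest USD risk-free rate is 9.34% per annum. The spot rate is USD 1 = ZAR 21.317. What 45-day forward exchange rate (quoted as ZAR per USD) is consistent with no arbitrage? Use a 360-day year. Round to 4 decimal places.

21.3476

T = 45/360 years.
ZAR accumulates by 1 + 0.1050×45/360 = 1.013125.
Growth of 1 USD over T: 1 + 0.0934×45/360 = 1.011675.
CIP: F = S · (grow ZAR)/(grow USD) = 21.317 × 1.013125/1.011675 = 21.347553 ZAR per USD.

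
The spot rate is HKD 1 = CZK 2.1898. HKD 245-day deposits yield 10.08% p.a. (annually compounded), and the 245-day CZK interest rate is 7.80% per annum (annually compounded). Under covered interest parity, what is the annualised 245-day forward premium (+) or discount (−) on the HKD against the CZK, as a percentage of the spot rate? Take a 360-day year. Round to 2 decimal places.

T = 245/360 years.
No-arbitrage forward: 2.1898 × 1.0524437 / 1.0675418 = 2.1588300 CZK/HKD.
(F − S)/S ÷ T = (2.1588300 − 2.1898)/2.1898/(245/360) = -0.020781 → -2.08%.

-2.08%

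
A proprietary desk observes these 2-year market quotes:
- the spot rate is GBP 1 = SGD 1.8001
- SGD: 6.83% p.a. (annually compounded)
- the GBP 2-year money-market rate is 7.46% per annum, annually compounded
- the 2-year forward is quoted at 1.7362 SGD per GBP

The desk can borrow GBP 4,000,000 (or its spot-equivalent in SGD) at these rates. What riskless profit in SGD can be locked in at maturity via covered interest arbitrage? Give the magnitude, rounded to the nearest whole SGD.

T = 2 years.
Route A — deposit GBP, sell forward: 4,000,000 × 1.15476516 × 1.7362 = SGD 8,019,613.08.
Route B — convert at spot, deposit SGD: 4,000,000 × 1.8001 × 1.14126489 = SGD 8,217,563.71.
The quoted forward undervalues GBP, so borrow GBP, convert to SGD at spot, deposit the SGD at 6.83%, and buy GBP forward at 1.7362 to cover the loan.
Arbitrage profit = |8,019,613.08 − 8,217,563.71| = SGD 197,951.

SGD 197,951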